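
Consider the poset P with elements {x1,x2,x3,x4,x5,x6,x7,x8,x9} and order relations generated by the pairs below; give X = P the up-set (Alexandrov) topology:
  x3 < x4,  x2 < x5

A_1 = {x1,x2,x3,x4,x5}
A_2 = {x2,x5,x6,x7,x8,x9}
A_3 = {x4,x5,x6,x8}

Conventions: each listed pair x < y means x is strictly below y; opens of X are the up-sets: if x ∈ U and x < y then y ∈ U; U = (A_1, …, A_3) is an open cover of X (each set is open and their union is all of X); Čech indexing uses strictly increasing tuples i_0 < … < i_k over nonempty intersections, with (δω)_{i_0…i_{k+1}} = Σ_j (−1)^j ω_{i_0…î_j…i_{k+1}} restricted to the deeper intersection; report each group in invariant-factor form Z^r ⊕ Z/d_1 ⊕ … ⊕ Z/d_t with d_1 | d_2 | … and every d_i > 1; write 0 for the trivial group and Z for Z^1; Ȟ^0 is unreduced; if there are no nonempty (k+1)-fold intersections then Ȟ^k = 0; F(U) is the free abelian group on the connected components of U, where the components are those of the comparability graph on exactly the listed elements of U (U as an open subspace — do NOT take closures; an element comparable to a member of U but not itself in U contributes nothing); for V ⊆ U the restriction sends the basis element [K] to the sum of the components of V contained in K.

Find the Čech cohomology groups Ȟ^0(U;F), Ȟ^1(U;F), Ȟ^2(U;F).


cover nerve:
  A12={x2,x5} A13={x4,x5} A23={x5,x6,x8}
  A123={x5}
components per intersection:
  A1: {x1} {x2,x5} {x3,x4}
  A2: {x2,x5} {x6} {x7} {x8} {x9}
  A3: {x4} {x5} {x6} {x8}
  A12: {x2,x5}
  A13: {x4} {x5}
  A23: {x5} {x6} {x8}
  A123: {x5}
C dims 12,6,1; δ0: rk 5, SNF 1^5; δ1: rk 1, SNF 1^1
Ȟ^0: (12−5)−0=7 ⇒ Z^7
Ȟ^1: (6−1)−5=0 ⇒ 0
Ȟ^2: (1−0)−1=0 ⇒ 0

Ȟ^0 = Z^7,  Ȟ^1 = 0,  Ȟ^2 = 0


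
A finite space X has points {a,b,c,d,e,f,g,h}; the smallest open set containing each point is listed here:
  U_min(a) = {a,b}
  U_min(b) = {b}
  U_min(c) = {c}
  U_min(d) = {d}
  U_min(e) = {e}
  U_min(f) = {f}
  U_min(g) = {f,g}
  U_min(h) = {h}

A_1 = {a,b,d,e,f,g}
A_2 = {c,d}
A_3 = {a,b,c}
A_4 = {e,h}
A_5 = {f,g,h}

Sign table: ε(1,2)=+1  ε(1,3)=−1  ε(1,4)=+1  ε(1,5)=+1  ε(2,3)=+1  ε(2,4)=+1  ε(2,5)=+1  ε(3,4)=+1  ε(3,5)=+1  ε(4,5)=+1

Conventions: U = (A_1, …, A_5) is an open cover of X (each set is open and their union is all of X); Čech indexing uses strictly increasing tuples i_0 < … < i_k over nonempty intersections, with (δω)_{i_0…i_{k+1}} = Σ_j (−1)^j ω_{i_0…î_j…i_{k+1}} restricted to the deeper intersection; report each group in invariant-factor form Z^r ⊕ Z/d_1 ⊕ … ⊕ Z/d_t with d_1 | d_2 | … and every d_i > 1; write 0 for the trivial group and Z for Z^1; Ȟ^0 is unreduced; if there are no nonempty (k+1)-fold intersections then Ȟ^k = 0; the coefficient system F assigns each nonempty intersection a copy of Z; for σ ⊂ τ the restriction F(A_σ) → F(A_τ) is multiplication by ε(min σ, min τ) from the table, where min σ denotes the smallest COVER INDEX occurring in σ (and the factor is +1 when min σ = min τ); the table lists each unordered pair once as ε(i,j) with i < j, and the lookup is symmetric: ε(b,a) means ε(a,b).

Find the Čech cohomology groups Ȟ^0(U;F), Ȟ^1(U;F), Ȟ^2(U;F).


Ȟ^0(U;F) ≅ 0, Ȟ^1(U;F) ≅ Z ⊕ Z/2 and Ȟ^2(U;F) ≅ 0

nerve of the cover:
  A12={d} A13={a,b} A14={e} A15={f,g} A23={c} A45={h}
C dims 5,6; δ0: rk 5, SNF 1^4·2
Ȟ^0 = (5 − 5) − 0 = 0, so Ȟ^0 ≅ 0
Ȟ^1 = (6 − 0) − 5 = 1 plus torsion [2], so Ȟ^1 ≅ Z ⊕ Z/2
Ȟ^2 = (0 − 0) − 0 = 0, so Ȟ^2 ≅ 0


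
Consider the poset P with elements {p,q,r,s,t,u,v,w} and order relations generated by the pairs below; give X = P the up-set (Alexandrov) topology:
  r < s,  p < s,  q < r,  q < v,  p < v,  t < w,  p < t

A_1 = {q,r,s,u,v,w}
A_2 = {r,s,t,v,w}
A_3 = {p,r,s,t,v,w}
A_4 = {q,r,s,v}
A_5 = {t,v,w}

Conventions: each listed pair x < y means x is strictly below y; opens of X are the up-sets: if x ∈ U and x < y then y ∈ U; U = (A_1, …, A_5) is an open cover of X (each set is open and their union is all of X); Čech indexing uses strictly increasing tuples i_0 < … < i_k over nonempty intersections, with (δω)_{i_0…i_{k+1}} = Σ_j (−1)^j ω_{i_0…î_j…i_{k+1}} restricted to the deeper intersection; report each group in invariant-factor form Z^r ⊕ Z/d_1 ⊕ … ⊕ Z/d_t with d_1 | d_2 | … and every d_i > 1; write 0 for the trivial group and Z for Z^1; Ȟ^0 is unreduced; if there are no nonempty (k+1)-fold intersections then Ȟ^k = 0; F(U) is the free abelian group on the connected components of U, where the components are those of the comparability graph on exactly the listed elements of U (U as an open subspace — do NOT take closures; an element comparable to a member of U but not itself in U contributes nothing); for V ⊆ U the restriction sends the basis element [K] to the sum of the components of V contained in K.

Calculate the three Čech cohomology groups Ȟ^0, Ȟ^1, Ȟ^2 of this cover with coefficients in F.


Ȟ^0(U;F) ≅ Z^2; Ȟ^1(U;F) ≅ Z; Ȟ^2(U;F) ≅ 0

nerve simplices:
  A12={r,s,v,w} A13={r,s,v,w} A14={q,r,s,v} A15={v,w} A23={r,s,t,v,w} A24={r,s,v} A25={t,v,w} A34={r,s,v} A35={t,v,w} A45={v}
  A123={r,s,v,w} A124={r,s,v} A125={v,w} A134={r,s,v} A135={v,w} A145={v} A234={r,s,v} A235={t,v,w} A245={v} A345={v}
  A1234={r,s,v} A1235={v,w} A1245={v} A1345={v} A2345={v}
  A12345={v}
components per intersection:
  A1: {q,r,s,v} {u} {w}
  A2: {r,s} {t,w} {v}
  A3: {p,r,s,t,v,w}
  A4: {q,r,s,v}
  A5: {t,w} {v}
  A12: {r,s} {v} {w}
  A13: {r,s} {v} {w}
  A14: {q,r,s,v}
  A15: {v} {w}
  A23: {r,s} {t,w} {v}
  A24: {r,s} {v}
  A25: {t,w} {v}
  A34: {r,s} {v}
  A35: {t,w} {v}
  A45: {v}
  A123: {r,s} {v} {w}
  A124: {r,s} {v}
  A125: {v} {w}
  A134: {r,s} {v}
  A135: {v} {w}
  A145: {v}
  A234: {r,s} {v}
  A235: {t,w} {v}
  A245: {v}
  A345: {v}
  A1234: {r,s} {v}
  A1235: {v} {w}
  A1245: {v}
  A1345: {v}
  A2345: {v}
  A12345: {v}
C dims 10,21,18,7; δ0: rk 8, SNF 1^8; δ1: rk 12, SNF 1^12; δ2: rk 6, SNF 1^6
degree 0: 10−8−0 = 2 → Ȟ^0 ≅ Z^2
degree 1: 21−12−8 = 1 → Ȟ^1 ≅ Z
degree 2: 18−6−12 = 0 → Ȟ^2 ≅ 0


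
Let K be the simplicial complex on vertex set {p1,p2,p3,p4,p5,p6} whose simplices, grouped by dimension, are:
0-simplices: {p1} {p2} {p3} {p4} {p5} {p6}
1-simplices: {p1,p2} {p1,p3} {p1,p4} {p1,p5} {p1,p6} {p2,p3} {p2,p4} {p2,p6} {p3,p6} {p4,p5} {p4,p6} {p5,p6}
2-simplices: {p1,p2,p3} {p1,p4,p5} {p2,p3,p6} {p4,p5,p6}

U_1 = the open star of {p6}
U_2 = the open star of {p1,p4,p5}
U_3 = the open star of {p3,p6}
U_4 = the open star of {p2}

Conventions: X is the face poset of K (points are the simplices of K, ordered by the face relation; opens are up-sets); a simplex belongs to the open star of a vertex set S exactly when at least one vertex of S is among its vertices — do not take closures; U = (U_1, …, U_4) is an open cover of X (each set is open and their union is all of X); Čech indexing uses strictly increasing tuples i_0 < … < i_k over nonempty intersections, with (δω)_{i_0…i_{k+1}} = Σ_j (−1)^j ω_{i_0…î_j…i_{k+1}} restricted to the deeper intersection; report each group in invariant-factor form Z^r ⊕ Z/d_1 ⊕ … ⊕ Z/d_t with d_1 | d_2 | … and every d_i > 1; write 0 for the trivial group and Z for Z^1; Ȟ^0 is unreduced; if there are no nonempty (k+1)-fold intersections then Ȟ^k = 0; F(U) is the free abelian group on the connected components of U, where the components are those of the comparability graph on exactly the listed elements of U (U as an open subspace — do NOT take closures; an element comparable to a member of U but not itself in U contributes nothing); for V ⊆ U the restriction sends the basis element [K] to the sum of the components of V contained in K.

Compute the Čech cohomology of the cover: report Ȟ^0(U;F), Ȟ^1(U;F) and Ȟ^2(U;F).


nerve simplices:
  U1={{p6},{p1,p6},{p2,p6},{p3,p6},{p4,p6},{p5,p6},{p2,p3,p6},{p4,p5,p6}} U2={{p1},{p4},{p5},{p1,p2},{p1,p3},{p1,p4},{p1,p5},{p1,p6},{p2,p4},{p4,p5},{p4,p6},{p5,p6},{p1,p2,p3},{p1,p4,p5},{p4,p5,p6}} U3={{p3},{p6},{p1,p3},{p1,p6},{p2,p3},{p2,p6},{p3,p6},{p4,p6},{p5,p6},{p1,p2,p3},{p2,p3,p6},{p4,p5,p6}} U4={{p2},{p1,p2},{p2,p3},{p2,p4},{p2,p6},{p1,p2,p3},{p2,p3,p6}}
  U12={{p1,p6},{p4,p6},{p5,p6},{p4,p5,p6}} U13={{p6},{p1,p6},{p2,p6},{p3,p6},{p4,p6},{p5,p6},{p2,p3,p6},{p4,p5,p6}} U14={{p2,p6},{p2,p3,p6}} U23={{p1,p3},{p1,p6},{p4,p6},{p5,p6},{p1,p2,p3},{p4,p5,p6}} U24={{p1,p2},{p2,p4},{p1,p2,p3}} U34={{p2,p3},{p2,p6},{p1,p2,p3},{p2,p3,p6}}
  U123={{p1,p6},{p4,p6},{p5,p6},{p4,p5,p6}} U134={{p2,p6},{p2,p3,p6}} U234={{p1,p2,p3}}
components per intersection:
  U1: {{p6},{p1,p6},{p2,p6},{p3,p6},{p4,p6},{p5,p6},{p2,p3,p6},{p4,p5,p6}}
  U2: {{p1},{p4},{p5},{p1,p2},{p1,p3},{p1,p4},{p1,p5},{p1,p6},{p2,p4},{p4,p5},{p4,p6},{p5,p6},{p1,p2,p3},{p1,p4,p5},{p4,p5,p6}}
  U3: {{p3},{p6},{p1,p3},{p1,p6},{p2,p3},{p2,p6},{p3,p6},{p4,p6},{p5,p6},{p1,p2,p3},{p2,p3,p6},{p4,p5,p6}}
  U4: {{p2},{p1,p2},{p2,p3},{p2,p4},{p2,p6},{p1,p2,p3},{p2,p3,p6}}
  U12: {{p1,p6}} {{p4,p6},{p5,p6},{p4,p5,p6}}
  U13: {{p6},{p1,p6},{p2,p6},{p3,p6},{p4,p6},{p5,p6},{p2,p3,p6},{p4,p5,p6}}
  U14: {{p2,p6},{p2,p3,p6}}
  U23: {{p1,p3},{p1,p2,p3}} {{p1,p6}} {{p4,p6},{p5,p6},{p4,p5,p6}}
  U24: {{p1,p2},{p1,p2,p3}} {{p2,p4}}
  U34: {{p2,p3},{p2,p6},{p1,p2,p3},{p2,p3,p6}}
  U123: {{p1,p6}} {{p4,p6},{p5,p6},{p4,p5,p6}}
  U134: {{p2,p6},{p2,p3,p6}}
  U234: {{p1,p2,p3}}
C dims 4,10,4; δ0: rk 3, SNF 1^3; δ1: rk 4, SNF 1^4
degree 0: 4−3−0 = 1 → Ȟ^0 ≅ Z
degree 1: 10−4−3 = 3 → Ȟ^1 ≅ Z^3
degree 2: 4−0−4 = 0 → Ȟ^2 ≅ 0

Ȟ^0 ≅ Z, Ȟ^1 ≅ Z^3 and Ȟ^2 ≅ 0


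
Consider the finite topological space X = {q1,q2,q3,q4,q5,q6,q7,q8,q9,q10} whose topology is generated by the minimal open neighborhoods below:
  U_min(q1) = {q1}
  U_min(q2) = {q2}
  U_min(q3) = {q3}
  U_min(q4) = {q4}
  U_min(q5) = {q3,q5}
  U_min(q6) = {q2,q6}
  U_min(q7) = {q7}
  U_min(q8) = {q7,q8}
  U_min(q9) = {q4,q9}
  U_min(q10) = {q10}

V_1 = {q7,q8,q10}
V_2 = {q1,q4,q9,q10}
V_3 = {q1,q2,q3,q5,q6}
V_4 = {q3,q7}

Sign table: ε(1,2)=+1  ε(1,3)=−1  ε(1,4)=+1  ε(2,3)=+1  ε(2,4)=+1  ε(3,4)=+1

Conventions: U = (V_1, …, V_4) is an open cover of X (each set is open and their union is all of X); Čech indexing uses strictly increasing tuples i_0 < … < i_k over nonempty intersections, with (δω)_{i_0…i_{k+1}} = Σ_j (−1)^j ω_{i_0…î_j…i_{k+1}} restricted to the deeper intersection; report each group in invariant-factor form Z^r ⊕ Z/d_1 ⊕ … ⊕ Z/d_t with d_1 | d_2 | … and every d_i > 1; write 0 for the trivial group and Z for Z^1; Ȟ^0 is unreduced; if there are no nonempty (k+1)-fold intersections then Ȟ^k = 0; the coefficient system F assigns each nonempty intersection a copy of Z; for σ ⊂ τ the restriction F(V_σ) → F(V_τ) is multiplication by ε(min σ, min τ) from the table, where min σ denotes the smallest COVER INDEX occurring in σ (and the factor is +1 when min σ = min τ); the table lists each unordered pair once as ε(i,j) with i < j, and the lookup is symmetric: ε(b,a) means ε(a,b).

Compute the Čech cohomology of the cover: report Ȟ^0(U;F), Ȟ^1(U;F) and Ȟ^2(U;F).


cover nerve:
  V12={q10} V14={q7} V23={q1} V34={q3}
C dims 4,4; δ0: rk 3, SNF 1^3
Ȟ^0: (4−3)−0=1 ⇒ Z
Ȟ^1: (4−0)−3=1 ⇒ Z
Ȟ^2: (0−0)−0=0 ⇒ 0

Ȟ^0 ≅ Z,  Ȟ^1 ≅ Z,  Ȟ^2 ≅ 0


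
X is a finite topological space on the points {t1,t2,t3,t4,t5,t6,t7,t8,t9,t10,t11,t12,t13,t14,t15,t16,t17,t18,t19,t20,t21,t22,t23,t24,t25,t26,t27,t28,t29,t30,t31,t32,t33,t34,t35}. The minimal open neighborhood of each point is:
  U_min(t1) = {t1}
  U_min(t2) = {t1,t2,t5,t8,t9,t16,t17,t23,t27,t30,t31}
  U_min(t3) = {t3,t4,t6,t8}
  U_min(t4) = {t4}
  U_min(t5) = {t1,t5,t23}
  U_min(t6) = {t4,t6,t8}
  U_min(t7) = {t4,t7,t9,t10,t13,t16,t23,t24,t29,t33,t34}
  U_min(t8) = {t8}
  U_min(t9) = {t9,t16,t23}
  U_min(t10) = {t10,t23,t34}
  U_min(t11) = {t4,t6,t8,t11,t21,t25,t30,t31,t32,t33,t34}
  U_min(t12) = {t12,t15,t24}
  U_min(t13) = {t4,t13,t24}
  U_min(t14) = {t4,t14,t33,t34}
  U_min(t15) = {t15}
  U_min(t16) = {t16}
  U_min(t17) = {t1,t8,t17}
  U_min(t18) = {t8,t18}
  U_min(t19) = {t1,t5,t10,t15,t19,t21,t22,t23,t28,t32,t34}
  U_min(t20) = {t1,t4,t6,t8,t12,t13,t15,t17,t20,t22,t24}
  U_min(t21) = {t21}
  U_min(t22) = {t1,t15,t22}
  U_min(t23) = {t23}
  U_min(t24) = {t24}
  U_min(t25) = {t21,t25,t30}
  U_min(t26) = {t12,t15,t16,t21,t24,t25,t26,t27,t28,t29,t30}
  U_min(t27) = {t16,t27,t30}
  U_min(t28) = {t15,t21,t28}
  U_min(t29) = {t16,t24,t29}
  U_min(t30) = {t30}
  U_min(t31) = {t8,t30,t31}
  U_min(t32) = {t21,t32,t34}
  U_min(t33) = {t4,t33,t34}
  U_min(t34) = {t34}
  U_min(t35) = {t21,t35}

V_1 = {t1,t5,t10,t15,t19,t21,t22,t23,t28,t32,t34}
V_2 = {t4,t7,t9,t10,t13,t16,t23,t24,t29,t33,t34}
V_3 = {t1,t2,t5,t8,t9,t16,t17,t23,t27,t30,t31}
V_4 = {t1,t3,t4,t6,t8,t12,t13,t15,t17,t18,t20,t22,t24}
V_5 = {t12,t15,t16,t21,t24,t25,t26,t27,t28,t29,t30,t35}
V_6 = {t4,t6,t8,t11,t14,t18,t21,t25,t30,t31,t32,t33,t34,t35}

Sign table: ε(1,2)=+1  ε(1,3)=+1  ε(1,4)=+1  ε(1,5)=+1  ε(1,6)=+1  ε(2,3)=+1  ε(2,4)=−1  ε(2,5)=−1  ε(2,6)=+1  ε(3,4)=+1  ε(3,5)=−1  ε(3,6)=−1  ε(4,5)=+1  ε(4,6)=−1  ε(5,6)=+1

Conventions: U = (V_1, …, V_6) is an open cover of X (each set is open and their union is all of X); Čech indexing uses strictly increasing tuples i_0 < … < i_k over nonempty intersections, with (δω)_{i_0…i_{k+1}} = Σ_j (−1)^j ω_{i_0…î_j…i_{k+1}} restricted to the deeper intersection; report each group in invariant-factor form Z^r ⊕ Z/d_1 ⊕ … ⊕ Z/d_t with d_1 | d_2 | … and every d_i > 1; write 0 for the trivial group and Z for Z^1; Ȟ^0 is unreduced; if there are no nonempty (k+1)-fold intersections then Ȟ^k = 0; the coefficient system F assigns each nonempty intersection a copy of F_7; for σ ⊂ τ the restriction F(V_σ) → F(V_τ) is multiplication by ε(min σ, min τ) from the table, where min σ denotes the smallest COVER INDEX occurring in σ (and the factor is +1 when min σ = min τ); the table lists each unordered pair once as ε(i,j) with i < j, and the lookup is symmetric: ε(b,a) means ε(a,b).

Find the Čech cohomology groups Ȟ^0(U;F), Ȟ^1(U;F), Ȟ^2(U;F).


nonempty overlaps:
  V12={t10,t23,t34} V13={t1,t5,t23} V14={t1,t15,t22} V15={t15,t21,t28} V16={t21,t32,t34} V23={t9,t16,t23} V24={t4,t13,t24} V25={t16,t24,t29} V26={t4,t33,t34} V34={t1,t8,t17} V35={t16,t27,t30} V36={t8,t30,t31} V45={t12,t15,t24} V46={t4,t6,t8,t18} V56={t21,t25,t30,t35}
  V123={t23} V126={t34} V134={t1} V145={t15} V156={t21} V235={t16} V245={t24} V246={t4} V346={t8} V356={t30}
C dims 6,15,10; δ0: rk_F7 6; δ1: rk_F7 9
degree 0: 6−6−0 = 0 → Ȟ^0 ≅ 0
degree 1: 15−9−6 = 0 → Ȟ^1 ≅ 0
degree 2: 10−0−9 = 1 → Ȟ^2 ≅ Z/7

Ȟ^0(U;F) ≅ 0, Ȟ^1(U;F) ≅ 0 and Ȟ^2(U;F) ≅ Z/7


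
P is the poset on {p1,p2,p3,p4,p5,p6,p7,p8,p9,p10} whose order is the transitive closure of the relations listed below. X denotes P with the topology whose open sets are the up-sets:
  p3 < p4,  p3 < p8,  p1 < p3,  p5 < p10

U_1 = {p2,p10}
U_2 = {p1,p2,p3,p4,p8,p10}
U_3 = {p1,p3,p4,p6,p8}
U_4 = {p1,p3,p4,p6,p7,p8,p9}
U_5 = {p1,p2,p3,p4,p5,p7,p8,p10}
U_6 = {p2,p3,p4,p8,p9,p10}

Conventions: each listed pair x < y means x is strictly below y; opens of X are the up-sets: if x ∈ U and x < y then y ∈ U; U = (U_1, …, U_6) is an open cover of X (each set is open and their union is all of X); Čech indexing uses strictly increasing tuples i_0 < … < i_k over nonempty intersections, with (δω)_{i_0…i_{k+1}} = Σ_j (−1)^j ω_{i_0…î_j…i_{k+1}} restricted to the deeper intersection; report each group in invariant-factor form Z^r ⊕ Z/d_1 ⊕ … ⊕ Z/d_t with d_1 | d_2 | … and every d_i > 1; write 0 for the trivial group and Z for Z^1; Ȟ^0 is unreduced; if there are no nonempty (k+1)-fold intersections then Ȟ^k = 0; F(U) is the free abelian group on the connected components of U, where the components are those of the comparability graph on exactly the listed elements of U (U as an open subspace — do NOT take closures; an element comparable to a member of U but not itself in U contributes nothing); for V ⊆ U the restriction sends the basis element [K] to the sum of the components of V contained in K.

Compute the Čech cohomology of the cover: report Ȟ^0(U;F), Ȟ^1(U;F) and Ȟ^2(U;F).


nonempty overlaps:
  U12={p2,p10} U15={p2,p10} U16={p2,p10} U23={p1,p3,p4,p8} U24={p1,p3,p4,p8} U25={p1,p2,p3,p4,p8,p10} U26={p2,p3,p4,p8,p10} U34={p1,p3,p4,p6,p8} U35={p1,p3,p4,p8} U36={p3,p4,p8} U45={p1,p3,p4,p7,p8} U46={p3,p4,p8,p9} U56={p2,p3,p4,p8,p10}
  U125={p2,p10} U126={p2,p10} U156={p2,p10} U234={p1,p3,p4,p8} U235={p1,p3,p4,p8} U236={p3,p4,p8} U245={p1,p3,p4,p8} U246={p3,p4,p8} U256={p2,p3,p4,p8,p10} U345={p1,p3,p4,p8} U346={p3,p4,p8} U356={p3,p4,p8} U456={p3,p4,p8}
  U1256={p2,p10} U2345={p1,p3,p4,p8} U2346={p3,p4,p8} U2356={p3,p4,p8} U2456={p3,p4,p8} U3456={p3,p4,p8}
  U23456={p3,p4,p8}
components per intersection:
  U1: {p2} {p10}
  U2: {p1,p3,p4,p8} {p2} {p10}
  U3: {p1,p3,p4,p8} {p6}
  U4: {p1,p3,p4,p8} {p6} {p7} {p9}
  U5: {p1,p3,p4,p8} {p2} {p5,p10} {p7}
  U6: {p2} {p3,p4,p8} {p9} {p10}
  U12: {p2} {p10}
  U15: {p2} {p10}
  U16: {p2} {p10}
  U23: {p1,p3,p4,p8}
  U24: {p1,p3,p4,p8}
  U25: {p1,p3,p4,p8} {p2} {p10}
  U26: {p2} {p3,p4,p8} {p10}
  U34: {p1,p3,p4,p8} {p6}
  U35: {p1,p3,p4,p8}
  U36: {p3,p4,p8}
  U45: {p1,p3,p4,p8} {p7}
  U46: {p3,p4,p8} {p9}
  U56: {p2} {p3,p4,p8} {p10}
  U125: {p2} {p10}
  U126: {p2} {p10}
  U156: {p2} {p10}
  U234: {p1,p3,p4,p8}
  U235: {p1,p3,p4,p8}
  U236: {p3,p4,p8}
  U245: {p1,p3,p4,p8}
  U246: {p3,p4,p8}
  U256: {p2} {p3,p4,p8} {p10}
  U345: {p1,p3,p4,p8}
  U346: {p3,p4,p8}
  U356: {p3,p4,p8}
  U456: {p3,p4,p8}
  U1256: {p2} {p10}
  U2345: {p1,p3,p4,p8}
  U2346: {p3,p4,p8}
  U2356: {p3,p4,p8}
  U2456: {p3,p4,p8}
  U3456: {p3,p4,p8}
  U23456: {p3,p4,p8}
C dims 19,25,18,7; δ0: rk 13, SNF 1^13; δ1: rk 12, SNF 1^12; δ2: rk 6, SNF 1^6
degree 0: 19−13−0 = 6 → Ȟ^0 ≅ Z^6
degree 1: 25−12−13 = 0 → Ȟ^1 ≅ 0
degree 2: 18−6−12 = 0 → Ȟ^2 ≅ 0

Ȟ^0 = Z^6,  Ȟ^1 = 0,  Ȟ^2 = 0


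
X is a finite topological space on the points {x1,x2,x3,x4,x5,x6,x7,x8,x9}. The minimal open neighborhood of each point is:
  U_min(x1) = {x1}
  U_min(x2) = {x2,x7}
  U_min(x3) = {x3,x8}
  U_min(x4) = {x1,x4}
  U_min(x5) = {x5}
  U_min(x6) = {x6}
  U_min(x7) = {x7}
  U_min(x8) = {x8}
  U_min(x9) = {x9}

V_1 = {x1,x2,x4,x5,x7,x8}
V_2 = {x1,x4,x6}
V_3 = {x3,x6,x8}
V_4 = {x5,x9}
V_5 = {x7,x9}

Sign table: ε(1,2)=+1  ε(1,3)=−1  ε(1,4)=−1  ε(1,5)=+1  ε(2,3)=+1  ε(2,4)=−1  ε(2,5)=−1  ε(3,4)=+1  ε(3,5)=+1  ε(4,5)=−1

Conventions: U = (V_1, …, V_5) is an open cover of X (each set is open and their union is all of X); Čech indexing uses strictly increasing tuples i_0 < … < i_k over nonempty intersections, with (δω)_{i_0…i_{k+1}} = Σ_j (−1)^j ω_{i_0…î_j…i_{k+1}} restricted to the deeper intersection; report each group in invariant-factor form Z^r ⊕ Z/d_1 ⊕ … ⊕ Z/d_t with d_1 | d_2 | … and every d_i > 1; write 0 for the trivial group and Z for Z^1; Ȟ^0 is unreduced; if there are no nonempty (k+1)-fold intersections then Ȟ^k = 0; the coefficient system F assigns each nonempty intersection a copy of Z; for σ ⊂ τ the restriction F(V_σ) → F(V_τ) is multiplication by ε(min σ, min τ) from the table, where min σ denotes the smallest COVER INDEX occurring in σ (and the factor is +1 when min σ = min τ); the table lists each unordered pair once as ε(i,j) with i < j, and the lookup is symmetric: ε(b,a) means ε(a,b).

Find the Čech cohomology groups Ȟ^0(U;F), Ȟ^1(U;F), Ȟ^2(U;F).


Ȟ^0 ≅ 0, Ȟ^1 ≅ Z ⊕ Z/2, Ȟ^2 ≅ 0

nonempty overlaps:
  V12={x1,x4} V13={x8} V14={x5} V15={x7} V23={x6} V45={x9}
C dims 5,6; δ0: rk 5, SNF 1^4·2
degree 0: 5−5−0 = 0 → Ȟ^0 ≅ 0
degree 1: 6−0−5 = 1 plus torsion [2] → Ȟ^1 ≅ Z ⊕ Z/2
degree 2: 0−0−0 = 0 → Ȟ^2 ≅ 0


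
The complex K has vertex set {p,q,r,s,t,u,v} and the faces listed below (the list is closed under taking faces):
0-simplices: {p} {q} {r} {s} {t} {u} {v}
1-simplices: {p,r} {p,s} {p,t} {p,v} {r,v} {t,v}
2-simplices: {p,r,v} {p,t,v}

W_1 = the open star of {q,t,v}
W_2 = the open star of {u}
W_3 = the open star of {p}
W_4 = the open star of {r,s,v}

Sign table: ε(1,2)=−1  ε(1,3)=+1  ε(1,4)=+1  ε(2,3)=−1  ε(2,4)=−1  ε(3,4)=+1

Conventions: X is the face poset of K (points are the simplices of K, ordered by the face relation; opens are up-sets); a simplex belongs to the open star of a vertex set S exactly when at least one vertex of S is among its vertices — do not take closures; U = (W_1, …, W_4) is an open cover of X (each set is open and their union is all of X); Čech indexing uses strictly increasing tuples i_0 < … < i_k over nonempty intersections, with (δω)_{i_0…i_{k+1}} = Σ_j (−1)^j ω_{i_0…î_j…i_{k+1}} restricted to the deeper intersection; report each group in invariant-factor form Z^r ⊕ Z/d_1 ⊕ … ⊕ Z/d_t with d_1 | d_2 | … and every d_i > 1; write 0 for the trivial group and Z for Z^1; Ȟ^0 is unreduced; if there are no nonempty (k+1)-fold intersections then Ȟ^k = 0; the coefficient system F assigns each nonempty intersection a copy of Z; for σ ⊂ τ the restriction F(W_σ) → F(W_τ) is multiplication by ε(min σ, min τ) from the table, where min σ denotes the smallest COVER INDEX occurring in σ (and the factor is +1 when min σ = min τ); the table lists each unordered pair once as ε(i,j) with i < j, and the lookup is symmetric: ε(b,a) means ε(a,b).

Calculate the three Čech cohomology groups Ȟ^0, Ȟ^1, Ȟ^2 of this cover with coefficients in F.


nonempty overlaps:
  W1={{q},{t},{v},{p,t},{p,v},{r,v},{t,v},{p,r,v},{p,t,v}} W2={{u}} W3={{p},{p,r},{p,s},{p,t},{p,v},{p,r,v},{p,t,v}} W4={{r},{s},{v},{p,r},{p,s},{p,v},{r,v},{t,v},{p,r,v},{p,t,v}}
  W13={{p,t},{p,v},{p,r,v},{p,t,v}} W14={{v},{p,v},{r,v},{t,v},{p,r,v},{p,t,v}} W34={{p,r},{p,s},{p,v},{p,r,v},{p,t,v}}
  W134={{p,v},{p,r,v},{p,t,v}}
C dims 4,3,1; δ0: rk 2, SNF 1^2; δ1: rk 1, SNF 1^1
degree 0: 4−2−0 = 2 → Ȟ^0 ≅ Z^2
degree 1: 3−1−2 = 0 → Ȟ^1 ≅ 0
degree 2: 1−0−1 = 0 → Ȟ^2 ≅ 0

Ȟ^0 ≅ Z^2, Ȟ^1 ≅ 0, Ȟ^2 ≅ 0


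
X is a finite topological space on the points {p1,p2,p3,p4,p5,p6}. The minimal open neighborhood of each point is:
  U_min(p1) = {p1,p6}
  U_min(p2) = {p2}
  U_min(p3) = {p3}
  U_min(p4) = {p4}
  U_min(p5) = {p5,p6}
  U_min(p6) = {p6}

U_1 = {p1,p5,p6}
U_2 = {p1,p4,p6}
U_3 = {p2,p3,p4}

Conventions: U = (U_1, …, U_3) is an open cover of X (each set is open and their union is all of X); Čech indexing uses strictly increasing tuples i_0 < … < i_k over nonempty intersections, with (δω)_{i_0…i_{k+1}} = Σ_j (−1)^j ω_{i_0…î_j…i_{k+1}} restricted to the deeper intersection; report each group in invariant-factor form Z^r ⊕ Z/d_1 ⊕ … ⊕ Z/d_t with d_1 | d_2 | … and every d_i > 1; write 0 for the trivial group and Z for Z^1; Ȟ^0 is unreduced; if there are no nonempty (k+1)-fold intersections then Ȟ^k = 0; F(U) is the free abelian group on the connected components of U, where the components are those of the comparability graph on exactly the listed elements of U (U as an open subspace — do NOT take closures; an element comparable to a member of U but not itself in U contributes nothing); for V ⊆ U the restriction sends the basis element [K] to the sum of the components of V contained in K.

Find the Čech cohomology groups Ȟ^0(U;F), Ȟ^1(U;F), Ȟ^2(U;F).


nonempty overlaps:
  U12={p1,p6} U23={p4}
components per intersection:
  U1: {p1,p5,p6}
  U2: {p1,p6} {p4}
  U3: {p2} {p3} {p4}
  U12: {p1,p6}
  U23: {p4}
C dims 6,2; δ0: rk 2, SNF 1^2
degree 0: 6−2−0 = 4 → Ȟ^0 ≅ Z^4
degree 1: 2−0−2 = 0 → Ȟ^1 ≅ 0
degree 2: 0−0−0 = 0 → Ȟ^2 ≅ 0

Ȟ^0 ≅ Z^4,  Ȟ^1 ≅ 0,  Ȟ^2 ≅ 0


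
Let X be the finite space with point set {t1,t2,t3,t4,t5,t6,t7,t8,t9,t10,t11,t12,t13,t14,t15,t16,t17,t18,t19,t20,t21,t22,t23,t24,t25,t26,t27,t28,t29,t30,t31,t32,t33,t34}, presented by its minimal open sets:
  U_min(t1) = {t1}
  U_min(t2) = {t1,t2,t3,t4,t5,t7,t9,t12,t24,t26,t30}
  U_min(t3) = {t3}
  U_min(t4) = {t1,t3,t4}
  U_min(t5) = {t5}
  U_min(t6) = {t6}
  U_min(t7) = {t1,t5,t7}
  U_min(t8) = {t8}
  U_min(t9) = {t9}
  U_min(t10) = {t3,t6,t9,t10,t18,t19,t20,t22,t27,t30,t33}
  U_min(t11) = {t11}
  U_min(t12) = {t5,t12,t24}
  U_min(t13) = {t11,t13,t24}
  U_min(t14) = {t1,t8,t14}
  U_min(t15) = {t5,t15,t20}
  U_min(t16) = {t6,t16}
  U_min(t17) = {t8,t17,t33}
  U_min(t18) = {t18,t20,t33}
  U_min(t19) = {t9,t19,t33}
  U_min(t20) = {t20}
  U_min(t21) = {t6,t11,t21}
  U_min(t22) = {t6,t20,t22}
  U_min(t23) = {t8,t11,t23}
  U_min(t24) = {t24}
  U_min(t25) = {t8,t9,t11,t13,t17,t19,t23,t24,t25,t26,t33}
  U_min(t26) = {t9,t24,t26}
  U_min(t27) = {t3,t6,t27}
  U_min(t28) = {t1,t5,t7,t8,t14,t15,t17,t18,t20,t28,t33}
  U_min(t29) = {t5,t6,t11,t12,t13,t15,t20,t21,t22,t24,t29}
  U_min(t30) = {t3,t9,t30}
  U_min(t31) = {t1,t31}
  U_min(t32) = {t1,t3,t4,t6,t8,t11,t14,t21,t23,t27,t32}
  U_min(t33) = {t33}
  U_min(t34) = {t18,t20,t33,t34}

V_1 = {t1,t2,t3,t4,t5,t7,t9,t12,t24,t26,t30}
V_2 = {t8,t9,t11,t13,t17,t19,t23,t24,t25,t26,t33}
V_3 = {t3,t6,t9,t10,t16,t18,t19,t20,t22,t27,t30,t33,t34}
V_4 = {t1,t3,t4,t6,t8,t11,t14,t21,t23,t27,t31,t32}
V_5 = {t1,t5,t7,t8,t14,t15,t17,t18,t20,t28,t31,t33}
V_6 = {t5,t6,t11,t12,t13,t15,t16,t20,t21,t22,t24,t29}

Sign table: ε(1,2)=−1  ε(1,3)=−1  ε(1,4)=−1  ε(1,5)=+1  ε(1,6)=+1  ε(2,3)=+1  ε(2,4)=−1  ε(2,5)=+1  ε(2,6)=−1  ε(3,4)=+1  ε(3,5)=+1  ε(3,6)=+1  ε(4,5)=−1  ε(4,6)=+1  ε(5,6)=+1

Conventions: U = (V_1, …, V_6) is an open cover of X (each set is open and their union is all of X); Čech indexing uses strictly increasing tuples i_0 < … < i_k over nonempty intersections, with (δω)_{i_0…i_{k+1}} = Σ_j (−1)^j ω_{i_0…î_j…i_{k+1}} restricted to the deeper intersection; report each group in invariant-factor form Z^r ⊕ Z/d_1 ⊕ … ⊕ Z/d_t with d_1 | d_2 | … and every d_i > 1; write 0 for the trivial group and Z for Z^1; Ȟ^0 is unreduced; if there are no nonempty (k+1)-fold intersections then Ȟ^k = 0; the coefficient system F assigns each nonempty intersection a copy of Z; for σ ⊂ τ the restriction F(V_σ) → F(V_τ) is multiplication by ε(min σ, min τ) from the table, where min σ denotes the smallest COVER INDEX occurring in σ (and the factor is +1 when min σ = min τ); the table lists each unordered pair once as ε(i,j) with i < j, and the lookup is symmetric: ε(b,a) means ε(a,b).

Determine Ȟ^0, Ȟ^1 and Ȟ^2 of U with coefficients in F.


Ȟ^0(U;F) ≅ 0, Ȟ^1(U;F) ≅ Z/2, Ȟ^2(U;F) ≅ Z

cover nerve:
  V12={t9,t24,t26} V13={t3,t9,t30} V14={t1,t3,t4} V15={t1,t5,t7} V16={t5,t12,t24} V23={t9,t19,t33} V24={t8,t11,t23} V25={t8,t17,t33} V26={t11,t13,t24} V34={t3,t6,t27} V35={t18,t20,t33} V36={t6,t16,t20,t22} V45={t1,t8,t14,t31} V46={t6,t11,t21} V56={t5,t15,t20}
  V123={t9} V126={t24} V134={t3} V145={t1} V156={t5} V235={t33} V245={t8} V246={t11} V346={t6} V356={t20}
C dims 6,15,10; δ0: rk 6, SNF 1^5·2; δ1: rk 9, SNF 1^9
Ȟ^0: (6−6)−0=0 ⇒ 0
Ȟ^1: (15−9)−6=0 plus torsion [2] ⇒ Z/2
Ȟ^2: (10−0)−9=1 ⇒ Z


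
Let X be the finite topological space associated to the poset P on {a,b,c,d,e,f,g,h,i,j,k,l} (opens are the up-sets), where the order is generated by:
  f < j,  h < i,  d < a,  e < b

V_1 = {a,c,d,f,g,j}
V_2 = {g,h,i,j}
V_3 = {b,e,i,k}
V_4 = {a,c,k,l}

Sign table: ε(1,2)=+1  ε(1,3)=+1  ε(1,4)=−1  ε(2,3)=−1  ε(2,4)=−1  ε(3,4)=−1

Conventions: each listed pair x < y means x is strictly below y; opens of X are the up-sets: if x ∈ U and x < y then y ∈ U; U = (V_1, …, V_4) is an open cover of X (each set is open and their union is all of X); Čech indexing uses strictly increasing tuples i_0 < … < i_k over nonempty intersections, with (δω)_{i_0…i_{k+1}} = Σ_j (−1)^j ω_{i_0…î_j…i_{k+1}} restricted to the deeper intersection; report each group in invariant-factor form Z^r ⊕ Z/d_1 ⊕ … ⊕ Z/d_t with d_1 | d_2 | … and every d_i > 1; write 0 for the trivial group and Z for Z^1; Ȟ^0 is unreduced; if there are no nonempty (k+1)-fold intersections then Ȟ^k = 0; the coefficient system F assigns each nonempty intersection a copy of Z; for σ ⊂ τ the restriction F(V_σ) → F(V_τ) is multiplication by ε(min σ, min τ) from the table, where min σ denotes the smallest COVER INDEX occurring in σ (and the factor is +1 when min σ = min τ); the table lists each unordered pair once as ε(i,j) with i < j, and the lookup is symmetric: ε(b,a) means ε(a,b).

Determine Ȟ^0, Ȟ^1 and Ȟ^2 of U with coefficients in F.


nerve of the cover:
  V12={g,j} V14={a,c} V23={i} V34={k}
C dims 4,4; δ0: rk 4, SNF 1^3·2
Ȟ^0 = (4 − 4) − 0 = 0, so Ȟ^0 ≅ 0
Ȟ^1 = (4 − 0) − 4 = 0 plus torsion [2], so Ȟ^1 ≅ Z/2
Ȟ^2 = (0 − 0) − 0 = 0, so Ȟ^2 ≅ 0

Ȟ^0 ≅ 0, Ȟ^1 ≅ Z/2, Ȟ^2 ≅ 0


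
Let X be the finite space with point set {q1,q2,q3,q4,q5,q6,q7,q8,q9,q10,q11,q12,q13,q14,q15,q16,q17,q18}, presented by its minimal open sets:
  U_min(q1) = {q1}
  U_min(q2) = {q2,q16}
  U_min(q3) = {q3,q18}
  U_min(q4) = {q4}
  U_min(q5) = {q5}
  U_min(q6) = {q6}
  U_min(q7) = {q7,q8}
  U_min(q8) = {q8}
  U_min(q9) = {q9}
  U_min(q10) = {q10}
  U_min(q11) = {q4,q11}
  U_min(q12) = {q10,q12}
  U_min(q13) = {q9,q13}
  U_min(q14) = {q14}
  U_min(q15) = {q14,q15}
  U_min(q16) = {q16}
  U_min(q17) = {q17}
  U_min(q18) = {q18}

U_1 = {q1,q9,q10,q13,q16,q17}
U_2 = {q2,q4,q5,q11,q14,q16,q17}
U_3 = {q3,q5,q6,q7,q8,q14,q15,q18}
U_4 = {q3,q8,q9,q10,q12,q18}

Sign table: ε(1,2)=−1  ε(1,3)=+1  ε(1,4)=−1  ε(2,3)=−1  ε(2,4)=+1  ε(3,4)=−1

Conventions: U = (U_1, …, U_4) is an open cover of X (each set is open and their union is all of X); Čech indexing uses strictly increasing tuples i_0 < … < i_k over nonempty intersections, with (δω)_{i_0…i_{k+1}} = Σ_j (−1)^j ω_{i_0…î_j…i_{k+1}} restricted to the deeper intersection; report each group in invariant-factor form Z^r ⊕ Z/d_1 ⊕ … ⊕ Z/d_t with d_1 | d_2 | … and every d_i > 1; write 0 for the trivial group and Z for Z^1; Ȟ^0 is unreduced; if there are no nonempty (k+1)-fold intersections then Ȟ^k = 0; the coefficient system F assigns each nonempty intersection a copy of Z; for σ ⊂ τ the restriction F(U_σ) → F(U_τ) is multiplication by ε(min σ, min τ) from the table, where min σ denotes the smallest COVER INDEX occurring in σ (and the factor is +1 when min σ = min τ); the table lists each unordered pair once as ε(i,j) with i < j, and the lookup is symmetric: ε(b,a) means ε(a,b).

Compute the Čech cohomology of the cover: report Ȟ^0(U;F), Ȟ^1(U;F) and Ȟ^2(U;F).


nonempty overlaps:
  U12={q16,q17} U14={q9,q10} U23={q5,q14} U34={q3,q8,q18}
C dims 4,4; δ0: rk 3, SNF 1^3
degree 0: 4−3−0 = 1 → Ȟ^0 ≅ Z
degree 1: 4−0−3 = 1 → Ȟ^1 ≅ Z
degree 2: 0−0−0 = 0 → Ȟ^2 ≅ 0

Ȟ^0(U;F) ≅ Z, Ȟ^1(U;F) ≅ Z and Ȟ^2(U;F) ≅ 0


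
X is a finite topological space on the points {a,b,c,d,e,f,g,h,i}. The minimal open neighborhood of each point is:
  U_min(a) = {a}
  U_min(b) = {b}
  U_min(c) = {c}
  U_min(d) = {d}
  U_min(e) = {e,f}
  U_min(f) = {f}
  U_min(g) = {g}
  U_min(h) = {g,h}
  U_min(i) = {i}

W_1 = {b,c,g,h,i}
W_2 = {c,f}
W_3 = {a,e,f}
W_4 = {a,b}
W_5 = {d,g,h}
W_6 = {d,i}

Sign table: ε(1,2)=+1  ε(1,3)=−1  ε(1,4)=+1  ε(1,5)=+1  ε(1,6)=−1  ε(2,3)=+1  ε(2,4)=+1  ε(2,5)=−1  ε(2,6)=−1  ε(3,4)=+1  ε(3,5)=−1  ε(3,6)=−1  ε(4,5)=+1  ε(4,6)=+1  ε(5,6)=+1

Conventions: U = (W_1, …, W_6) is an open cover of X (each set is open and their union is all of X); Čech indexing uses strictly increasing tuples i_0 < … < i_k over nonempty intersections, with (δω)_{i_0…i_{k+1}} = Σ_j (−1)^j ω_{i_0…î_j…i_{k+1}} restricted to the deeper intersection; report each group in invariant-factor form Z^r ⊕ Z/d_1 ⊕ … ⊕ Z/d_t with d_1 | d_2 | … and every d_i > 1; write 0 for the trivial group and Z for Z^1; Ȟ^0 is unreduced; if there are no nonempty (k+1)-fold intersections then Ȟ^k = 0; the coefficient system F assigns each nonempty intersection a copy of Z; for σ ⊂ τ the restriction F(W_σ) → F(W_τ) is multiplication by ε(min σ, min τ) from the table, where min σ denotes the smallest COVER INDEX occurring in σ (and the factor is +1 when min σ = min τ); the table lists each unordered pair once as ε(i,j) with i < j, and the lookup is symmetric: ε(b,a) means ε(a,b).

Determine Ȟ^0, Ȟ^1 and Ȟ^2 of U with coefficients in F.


Ȟ^0(U;F) ≅ 0; Ȟ^1(U;F) ≅ Z ⊕ Z/2; Ȟ^2(U;F) ≅ 0

intersection data:
  W12={c} W14={b} W15={g,h} W16={i} W23={f} W34={a} W56={d}
C dims 6,7; δ0: rk 6, SNF 1^5·2
Ȟ^0 = (6 − 6) − 0 = 0, so Ȟ^0 ≅ 0
Ȟ^1 = (7 − 0) − 6 = 1 plus torsion [2], so Ȟ^1 ≅ Z ⊕ Z/2
Ȟ^2 = (0 − 0) − 0 = 0, so Ȟ^2 ≅ 0


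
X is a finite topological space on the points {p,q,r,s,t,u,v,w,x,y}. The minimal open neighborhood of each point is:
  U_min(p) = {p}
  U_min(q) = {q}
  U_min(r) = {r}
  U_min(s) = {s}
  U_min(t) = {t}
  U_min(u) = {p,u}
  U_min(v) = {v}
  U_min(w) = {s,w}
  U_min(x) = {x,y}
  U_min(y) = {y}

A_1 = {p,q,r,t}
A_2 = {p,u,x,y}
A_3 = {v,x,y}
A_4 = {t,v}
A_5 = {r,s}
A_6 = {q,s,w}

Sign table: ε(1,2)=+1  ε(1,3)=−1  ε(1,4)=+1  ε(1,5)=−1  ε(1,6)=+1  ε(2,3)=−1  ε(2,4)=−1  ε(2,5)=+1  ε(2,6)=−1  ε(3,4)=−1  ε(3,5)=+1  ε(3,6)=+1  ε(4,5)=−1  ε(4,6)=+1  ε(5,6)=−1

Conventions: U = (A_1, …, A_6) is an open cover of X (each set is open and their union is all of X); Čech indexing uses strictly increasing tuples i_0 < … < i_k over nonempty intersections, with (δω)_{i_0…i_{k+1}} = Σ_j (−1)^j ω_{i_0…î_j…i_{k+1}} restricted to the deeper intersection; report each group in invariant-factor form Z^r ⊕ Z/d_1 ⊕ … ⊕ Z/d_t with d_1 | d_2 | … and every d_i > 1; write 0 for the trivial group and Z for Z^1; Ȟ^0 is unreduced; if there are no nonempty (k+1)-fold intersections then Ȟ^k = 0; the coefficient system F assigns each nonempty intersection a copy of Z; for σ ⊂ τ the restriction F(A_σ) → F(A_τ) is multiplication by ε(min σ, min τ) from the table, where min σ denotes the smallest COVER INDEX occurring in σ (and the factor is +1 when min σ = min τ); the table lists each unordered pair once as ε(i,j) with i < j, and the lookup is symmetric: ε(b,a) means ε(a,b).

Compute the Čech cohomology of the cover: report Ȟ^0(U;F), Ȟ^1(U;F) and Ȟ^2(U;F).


Ȟ^0(U;F) ≅ Z,  Ȟ^1(U;F) ≅ Z^2,  Ȟ^2(U;F) ≅ 0

nonempty overlaps:
  A12={p} A14={t} A15={r} A16={q} A23={x,y} A34={v} A56={s}
C dims 6,7; δ0: rk 5, SNF 1^5
degree 0: 6−5−0 = 1 → Ȟ^0 ≅ Z
degree 1: 7−0−5 = 2 → Ȟ^1 ≅ Z^2
degree 2: 0−0−0 = 0 → Ȟ^2 ≅ 0


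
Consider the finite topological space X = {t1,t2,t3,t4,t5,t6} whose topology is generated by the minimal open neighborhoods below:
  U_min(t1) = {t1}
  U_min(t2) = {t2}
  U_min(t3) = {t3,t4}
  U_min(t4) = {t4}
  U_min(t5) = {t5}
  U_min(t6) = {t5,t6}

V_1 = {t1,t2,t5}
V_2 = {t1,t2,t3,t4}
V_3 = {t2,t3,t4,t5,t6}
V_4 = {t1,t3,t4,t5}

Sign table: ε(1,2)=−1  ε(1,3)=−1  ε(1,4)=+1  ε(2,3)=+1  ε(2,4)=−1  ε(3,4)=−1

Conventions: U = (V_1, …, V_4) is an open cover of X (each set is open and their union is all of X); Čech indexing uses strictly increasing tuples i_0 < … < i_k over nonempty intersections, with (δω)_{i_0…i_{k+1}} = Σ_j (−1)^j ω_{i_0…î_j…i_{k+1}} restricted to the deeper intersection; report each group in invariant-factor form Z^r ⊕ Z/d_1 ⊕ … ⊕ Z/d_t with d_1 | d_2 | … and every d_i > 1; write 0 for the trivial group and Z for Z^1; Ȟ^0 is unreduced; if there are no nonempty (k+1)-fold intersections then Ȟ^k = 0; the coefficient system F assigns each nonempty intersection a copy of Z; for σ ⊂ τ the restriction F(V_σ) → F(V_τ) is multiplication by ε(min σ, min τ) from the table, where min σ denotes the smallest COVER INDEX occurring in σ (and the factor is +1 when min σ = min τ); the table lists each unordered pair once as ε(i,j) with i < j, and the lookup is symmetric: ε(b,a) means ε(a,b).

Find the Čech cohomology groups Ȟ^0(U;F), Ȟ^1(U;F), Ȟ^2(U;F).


intersection data:
  V12={t1,t2} V13={t2,t5} V14={t1,t5} V23={t2,t3,t4} V24={t1,t3,t4} V34={t3,t4,t5}
  V123={t2} V124={t1} V134={t5} V234={t3,t4}
C dims 4,6,4; δ0: rk 3, SNF 1^3; δ1: rk 3, SNF 1^3
Ȟ^0 = (4 − 3) − 0 = 1, so Ȟ^0 ≅ Z
Ȟ^1 = (6 − 3) − 3 = 0, so Ȟ^1 ≅ 0
Ȟ^2 = (4 − 0) − 3 = 1, so Ȟ^2 ≅ Z

Ȟ^0(U;F) ≅ Z, Ȟ^1(U;F) ≅ 0, Ȟ^2(U;F) ≅ Z


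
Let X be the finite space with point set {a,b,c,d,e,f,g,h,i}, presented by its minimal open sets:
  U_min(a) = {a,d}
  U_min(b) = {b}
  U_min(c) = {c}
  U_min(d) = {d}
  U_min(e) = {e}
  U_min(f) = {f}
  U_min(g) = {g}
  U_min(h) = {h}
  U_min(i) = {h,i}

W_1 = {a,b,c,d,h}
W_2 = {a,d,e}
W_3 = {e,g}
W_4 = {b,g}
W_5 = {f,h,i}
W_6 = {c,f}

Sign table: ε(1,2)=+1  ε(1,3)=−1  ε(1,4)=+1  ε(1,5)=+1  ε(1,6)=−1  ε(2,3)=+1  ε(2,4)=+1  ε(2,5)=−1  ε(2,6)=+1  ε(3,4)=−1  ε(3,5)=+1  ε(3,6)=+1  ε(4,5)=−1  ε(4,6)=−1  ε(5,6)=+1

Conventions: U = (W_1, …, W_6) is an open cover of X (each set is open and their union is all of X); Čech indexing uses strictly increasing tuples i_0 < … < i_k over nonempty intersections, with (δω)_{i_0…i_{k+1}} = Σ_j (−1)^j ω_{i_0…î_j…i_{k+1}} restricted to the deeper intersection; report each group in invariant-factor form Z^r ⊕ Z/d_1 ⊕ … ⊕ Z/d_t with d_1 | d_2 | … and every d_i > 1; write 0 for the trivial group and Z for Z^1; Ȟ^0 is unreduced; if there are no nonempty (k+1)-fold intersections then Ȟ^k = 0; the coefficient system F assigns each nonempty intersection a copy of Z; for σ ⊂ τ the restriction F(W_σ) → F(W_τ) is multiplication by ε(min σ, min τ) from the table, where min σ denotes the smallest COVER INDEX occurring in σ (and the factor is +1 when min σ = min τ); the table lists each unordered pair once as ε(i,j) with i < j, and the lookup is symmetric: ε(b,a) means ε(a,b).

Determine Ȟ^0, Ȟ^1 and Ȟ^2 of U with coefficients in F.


Ȟ^0 = 0,  Ȟ^1 = Z ⊕ Z/2,  Ȟ^2 = 0

cover nerve:
  W12={a,d} W14={b} W15={h} W16={c} W23={e} W34={g} W56={f}
C dims 6,7; δ0: rk 6, SNF 1^5·2
Ȟ^0: (6−6)−0=0 ⇒ 0
Ȟ^1: (7−0)−6=1 plus torsion [2] ⇒ Z ⊕ Z/2
Ȟ^2: (0−0)−0=0 ⇒ 0


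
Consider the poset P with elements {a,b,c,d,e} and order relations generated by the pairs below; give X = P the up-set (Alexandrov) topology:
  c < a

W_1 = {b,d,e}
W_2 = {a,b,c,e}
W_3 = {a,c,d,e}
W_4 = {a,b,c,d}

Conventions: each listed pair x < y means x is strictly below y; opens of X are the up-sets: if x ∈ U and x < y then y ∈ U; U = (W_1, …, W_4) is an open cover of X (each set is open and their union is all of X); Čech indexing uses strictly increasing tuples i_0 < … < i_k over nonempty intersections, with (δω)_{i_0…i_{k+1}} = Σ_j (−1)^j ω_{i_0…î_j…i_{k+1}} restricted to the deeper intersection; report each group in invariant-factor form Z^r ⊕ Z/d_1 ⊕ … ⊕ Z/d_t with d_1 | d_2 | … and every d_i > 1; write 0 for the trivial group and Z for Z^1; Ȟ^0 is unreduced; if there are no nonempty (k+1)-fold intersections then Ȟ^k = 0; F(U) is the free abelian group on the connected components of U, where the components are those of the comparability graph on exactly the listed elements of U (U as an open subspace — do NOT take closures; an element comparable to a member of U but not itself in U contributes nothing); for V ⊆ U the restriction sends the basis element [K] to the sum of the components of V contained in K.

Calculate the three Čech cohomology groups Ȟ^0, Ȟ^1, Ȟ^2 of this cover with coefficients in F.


nerve simplices:
  W12={b,e} W13={d,e} W14={b,d} W23={a,c,e} W24={a,b,c} W34={a,c,d}
  W123={e} W124={b} W134={d} W234={a,c}
components per intersection:
  W1: {b} {d} {e}
  W2: {a,c} {b} {e}
  W3: {a,c} {d} {e}
  W4: {a,c} {b} {d}
  W12: {b} {e}
  W13: {d} {e}
  W14: {b} {d}
  W23: {a,c} {e}
  W24: {a,c} {b}
  W34: {a,c} {d}
  W123: {e}
  W124: {b}
  W134: {d}
  W234: {a,c}
C dims 12,12,4; δ0: rk 8, SNF 1^8; δ1: rk 4, SNF 1^4
degree 0: 12−8−0 = 4 → Ȟ^0 ≅ Z^4
degree 1: 12−4−8 = 0 → Ȟ^1 ≅ 0
degree 2: 4−0−4 = 0 → Ȟ^2 ≅ 0

Ȟ^0 ≅ Z^4, Ȟ^1 ≅ 0, Ȟ^2 ≅ 0


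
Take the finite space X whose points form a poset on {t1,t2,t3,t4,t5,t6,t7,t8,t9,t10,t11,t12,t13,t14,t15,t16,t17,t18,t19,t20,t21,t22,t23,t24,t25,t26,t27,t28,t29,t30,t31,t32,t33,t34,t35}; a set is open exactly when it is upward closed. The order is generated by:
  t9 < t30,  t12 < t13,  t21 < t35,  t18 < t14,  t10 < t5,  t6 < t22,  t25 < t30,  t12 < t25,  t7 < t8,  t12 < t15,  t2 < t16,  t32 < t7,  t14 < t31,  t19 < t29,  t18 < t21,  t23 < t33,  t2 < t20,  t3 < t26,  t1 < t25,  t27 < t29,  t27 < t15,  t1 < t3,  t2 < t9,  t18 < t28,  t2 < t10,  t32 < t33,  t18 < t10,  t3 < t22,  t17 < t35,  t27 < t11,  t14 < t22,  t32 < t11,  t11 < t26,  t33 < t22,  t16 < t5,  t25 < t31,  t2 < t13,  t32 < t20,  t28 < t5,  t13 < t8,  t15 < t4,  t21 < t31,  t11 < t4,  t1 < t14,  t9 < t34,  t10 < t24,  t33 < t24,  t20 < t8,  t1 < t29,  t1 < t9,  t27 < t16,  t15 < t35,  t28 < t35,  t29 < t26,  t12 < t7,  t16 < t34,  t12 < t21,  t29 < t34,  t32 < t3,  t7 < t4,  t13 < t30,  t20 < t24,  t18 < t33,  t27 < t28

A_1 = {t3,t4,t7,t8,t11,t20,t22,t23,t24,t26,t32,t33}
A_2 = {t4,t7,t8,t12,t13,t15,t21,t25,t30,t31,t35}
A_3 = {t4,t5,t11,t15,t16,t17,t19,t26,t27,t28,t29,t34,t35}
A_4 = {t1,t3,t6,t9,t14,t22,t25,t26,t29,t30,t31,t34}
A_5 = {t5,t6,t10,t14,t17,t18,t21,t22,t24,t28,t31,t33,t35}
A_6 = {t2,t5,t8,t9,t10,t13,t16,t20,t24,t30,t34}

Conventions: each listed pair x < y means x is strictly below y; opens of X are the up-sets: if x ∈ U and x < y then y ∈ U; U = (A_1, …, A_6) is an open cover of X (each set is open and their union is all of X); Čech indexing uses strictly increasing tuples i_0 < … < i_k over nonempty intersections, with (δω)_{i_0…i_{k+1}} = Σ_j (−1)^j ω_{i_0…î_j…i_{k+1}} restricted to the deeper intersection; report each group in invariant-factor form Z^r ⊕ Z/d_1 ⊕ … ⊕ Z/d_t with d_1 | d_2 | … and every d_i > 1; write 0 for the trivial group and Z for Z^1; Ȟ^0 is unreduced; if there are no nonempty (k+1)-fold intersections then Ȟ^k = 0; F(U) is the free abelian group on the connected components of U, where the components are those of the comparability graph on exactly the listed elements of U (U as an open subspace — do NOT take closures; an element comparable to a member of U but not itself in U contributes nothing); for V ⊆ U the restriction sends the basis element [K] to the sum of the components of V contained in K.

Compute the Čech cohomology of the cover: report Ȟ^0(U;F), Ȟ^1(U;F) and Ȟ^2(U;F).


Ȟ^0 = Z; Ȟ^1 = 0; Ȟ^2 = Z/2

cover nerve:
  A12={t4,t7,t8} A13={t4,t11,t26} A14={t3,t22,t26} A15={t22,t24,t33} A16={t8,t20,t24} A23={t4,t15,t35} A24={t25,t30,t31} A25={t21,t31,t35} A26={t8,t13,t30} A34={t26,t29,t34} A35={t5,t17,t28,t35} A36={t5,t16,t34} A45={t6,t14,t22,t31} A46={t9,t30,t34} A56={t5,t10,t24}
  A123={t4} A126={t8} A134={t26} A145={t22} A156={t24} A235={t35} A245={t31} A246={t30} A346={t34} A356={t5}
components per intersection:
  A1: {t3,t4,t7,t8,t11,t20,t22,t23,t24,t26,t32,t33}
  A2: {t4,t7,t8,t12,t13,t15,t21,t25,t30,t31,t35}
  A3: {t4,t5,t11,t15,t16,t17,t19,t26,t27,t28,t29,t34,t35}
  A4: {t1,t3,t6,t9,t14,t22,t25,t26,t29,t30,t31,t34}
  A5: {t5,t6,t10,t14,t17,t18,t21,t22,t24,t28,t31,t33,t35}
  A6: {t2,t5,t8,t9,t10,t13,t16,t20,t24,t30,t34}
  A12: {t4,t7,t8}
  A13: {t4,t11,t26}
  A14: {t3,t22,t26}
  A15: {t22,t24,t33}
  A16: {t8,t20,t24}
  A23: {t4,t15,t35}
  A24: {t25,t30,t31}
  A25: {t21,t31,t35}
  A26: {t8,t13,t30}
  A34: {t26,t29,t34}
  A35: {t5,t17,t28,t35}
  A36: {t5,t16,t34}
  A45: {t6,t14,t22,t31}
  A46: {t9,t30,t34}
  A56: {t5,t10,t24}
  A123: {t4}
  A126: {t8}
  A134: {t26}
  A145: {t22}
  A156: {t24}
  A235: {t35}
  A245: {t31}
  A246: {t30}
  A346: {t34}
  A356: {t5}
C dims 6,15,10; δ0: rk 5, SNF 1^5; δ1: rk 10, SNF 1^9·2
Ȟ^0: (6−5)−0=1 ⇒ Z
Ȟ^1: (15−10)−5=0 ⇒ 0
Ȟ^2: (10−0)−10=0 plus torsion [2] ⇒ Z/2
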